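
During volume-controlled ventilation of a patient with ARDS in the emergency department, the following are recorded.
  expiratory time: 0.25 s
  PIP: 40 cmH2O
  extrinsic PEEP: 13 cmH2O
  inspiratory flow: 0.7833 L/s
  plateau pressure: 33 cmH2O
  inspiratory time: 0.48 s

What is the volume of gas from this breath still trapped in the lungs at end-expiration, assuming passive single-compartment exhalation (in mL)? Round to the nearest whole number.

85

Vt = flow × Ti = 0.7833 L/s × 0.48 s × 1000 mL/L = 375.98 mL.
R = (PIP − Pplat)/V̇ = (40 − 33) / 0.7833 = 7.0/0.7833 = 8.937 cmH2O·s/L.
C = Vt/(Pplat − PEEP) = 375.98 / (33 − 13) = 375.98/20.0 = 18.799 mL/cmH2O.
τ = R × C = 8.937 × 0.0188 L/cmH2O = 0.168 s.
Fraction remaining = e^(−Te/τ) = e^(−0.25/0.168) = 0.2258.
Trapped volume = 375.98 × 0.2258 = 84.896 mL.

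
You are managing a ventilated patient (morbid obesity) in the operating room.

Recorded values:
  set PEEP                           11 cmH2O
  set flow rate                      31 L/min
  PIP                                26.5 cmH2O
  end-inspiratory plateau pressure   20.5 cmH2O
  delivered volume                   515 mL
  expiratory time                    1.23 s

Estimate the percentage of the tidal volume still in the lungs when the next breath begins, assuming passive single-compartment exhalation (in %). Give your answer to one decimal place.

14.2

Flow: 31 L/min ÷ 60 = 0.5167 L/s.
R = (PIP − Pplat)/V̇ = (26.5 − 20.5) / 0.5167 = 6.0/0.5167 = 11.612 cmH2O·s/L.
C = Vt/(Pplat − PEEP) = 515.0 / (20.5 − 11) = 515.0/9.5 = 54.211 mL/cmH2O.
τ = R × C = 11.612 × 0.05421 L/cmH2O = 0.6295 s.
Fraction remaining at end-expiration = e^(−Te/τ) = e^(−1.23/0.6295) = 0.1417 → 14.17%.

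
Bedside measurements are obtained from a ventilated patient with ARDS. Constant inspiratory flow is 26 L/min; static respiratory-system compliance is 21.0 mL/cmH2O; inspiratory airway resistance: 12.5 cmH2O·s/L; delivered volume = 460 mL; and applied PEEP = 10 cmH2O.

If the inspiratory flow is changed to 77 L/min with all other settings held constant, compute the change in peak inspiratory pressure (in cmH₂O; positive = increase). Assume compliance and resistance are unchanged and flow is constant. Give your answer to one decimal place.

Flow: 26 L/min ÷ 60 = 0.4333 L/s.
New flow: 77 L/min ÷ 60 = 1.2833 L/s.
PIP = Vt/C + R·V̇ + PEEP (constant-flow equation of motion).
Only the resistive term changes: ΔPIP = R × ΔV̇ = 12.5 × (1.2833 − 0.4333) = 12.5 × 0.85 = 10.625 cmH2O.

10.6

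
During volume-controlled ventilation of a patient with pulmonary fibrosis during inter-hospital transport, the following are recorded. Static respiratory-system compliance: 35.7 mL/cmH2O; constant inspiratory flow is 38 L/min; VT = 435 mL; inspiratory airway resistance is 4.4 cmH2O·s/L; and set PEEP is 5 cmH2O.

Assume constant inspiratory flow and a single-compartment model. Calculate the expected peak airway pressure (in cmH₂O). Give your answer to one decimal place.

Flow: 38 L/min ÷ 60 = 0.6333 L/s.
Equation of motion (constant flow): PIP = Vt/C + R·V̇ + PEEP.
PIP = 435/35.7 + 4.4×0.6333 + 5 = 12.185 + 2.787 + 5 = 19.972 cmH2O.

20.0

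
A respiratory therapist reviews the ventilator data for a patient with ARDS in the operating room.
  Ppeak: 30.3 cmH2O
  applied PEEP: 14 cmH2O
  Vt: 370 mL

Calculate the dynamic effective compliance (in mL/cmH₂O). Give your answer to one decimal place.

22.7

Dynamic compliance = Vt / (PIP − PEEP) = 370 / (30.3 − 14) = 370 / 16.3 = 22.699 mL/cmH2O.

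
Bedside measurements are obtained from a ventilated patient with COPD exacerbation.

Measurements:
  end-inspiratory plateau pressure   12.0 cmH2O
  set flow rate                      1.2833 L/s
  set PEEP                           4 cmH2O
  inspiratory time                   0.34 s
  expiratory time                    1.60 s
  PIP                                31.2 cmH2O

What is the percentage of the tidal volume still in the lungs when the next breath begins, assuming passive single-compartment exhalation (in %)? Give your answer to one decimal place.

14.1

Vt = flow × Ti = 1.2833 L/s × 0.34 s × 1000 mL/L = 436.32 mL.
R = (PIP − Pplat)/V̇ = (31.2 − 12.0) / 1.2833 = 19.2/1.2833 = 14.961 cmH2O·s/L.
C = Vt/(Pplat − PEEP) = 436.32 / (12.0 − 4) = 436.32/8.0 = 54.54 mL/cmH2O.
τ = R × C = 14.961 × 0.05454 L/cmH2O = 0.816 s.
Fraction remaining at end-expiration = e^(−Te/τ) = e^(−1.60/0.816) = 0.1407 → 14.07%.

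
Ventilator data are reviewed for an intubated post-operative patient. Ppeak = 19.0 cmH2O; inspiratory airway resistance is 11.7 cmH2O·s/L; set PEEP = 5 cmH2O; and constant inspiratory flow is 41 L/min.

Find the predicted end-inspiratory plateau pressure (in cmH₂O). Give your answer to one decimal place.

11.0

Flow: 41 L/min ÷ 60 = 0.6833 L/s.
Pplat = PIP − Raw × flow = 19.0 − 11.7 × 0.6833 = 19.0 − 7.995 = 11.005 cmH2O.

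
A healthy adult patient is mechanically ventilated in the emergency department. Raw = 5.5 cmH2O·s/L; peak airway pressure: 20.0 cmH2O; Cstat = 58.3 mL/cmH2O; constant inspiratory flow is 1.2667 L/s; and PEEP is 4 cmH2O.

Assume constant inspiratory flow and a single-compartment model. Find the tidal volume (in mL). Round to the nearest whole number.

527

Equation of motion (constant flow): PIP = Vt/C + R·V̇ + PEEP.
Vt/C = PIP − R·V̇ − PEEP = 20.0 − 6.967 − 4 = 9.033 cmH2O.
Vt = C × 9.033 = 58.3 × 9.033 = 526.62 mL.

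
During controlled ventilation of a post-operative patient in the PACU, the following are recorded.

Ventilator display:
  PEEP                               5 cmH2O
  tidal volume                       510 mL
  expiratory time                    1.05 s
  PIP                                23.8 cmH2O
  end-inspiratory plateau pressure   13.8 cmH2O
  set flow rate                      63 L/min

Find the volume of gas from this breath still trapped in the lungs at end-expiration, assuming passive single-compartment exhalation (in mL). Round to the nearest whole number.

76

Flow: 63 L/min ÷ 60 = 1.05 L/s.
R = (PIP − Pplat)/V̇ = (23.8 − 13.8) / 1.05 = 10.0/1.05 = 9.524 cmH2O·s/L.
C = Vt/(Pplat − PEEP) = 510.0 / (13.8 − 5) = 510.0/8.8 = 57.955 mL/cmH2O.
τ = R × C = 9.524 × 0.05796 L/cmH2O = 0.552 s.
Fraction remaining = e^(−Te/τ) = e^(−1.05/0.552) = 0.1492.
Trapped volume = 510.0 × 0.1492 = 76.092 mL.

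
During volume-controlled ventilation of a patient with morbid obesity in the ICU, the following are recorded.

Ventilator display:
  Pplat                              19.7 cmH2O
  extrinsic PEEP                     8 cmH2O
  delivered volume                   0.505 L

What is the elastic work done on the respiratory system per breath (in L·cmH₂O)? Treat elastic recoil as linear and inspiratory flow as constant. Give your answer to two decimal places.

Elastic work ≈ ½ × (Pplat − PEEP) × Vt = 0.5 × (19.7 − 8) × 0.505 L = 0.5 × 11.7 × 0.505 = 2.954 L·cmH2O.

2.95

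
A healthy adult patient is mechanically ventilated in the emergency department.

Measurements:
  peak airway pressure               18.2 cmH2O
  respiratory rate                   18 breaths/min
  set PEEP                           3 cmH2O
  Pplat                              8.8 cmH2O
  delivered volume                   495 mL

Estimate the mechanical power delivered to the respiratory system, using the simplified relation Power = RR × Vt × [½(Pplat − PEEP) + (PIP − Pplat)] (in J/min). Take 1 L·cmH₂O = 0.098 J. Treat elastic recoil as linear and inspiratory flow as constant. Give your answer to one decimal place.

Per-breath work = Vt × [½(Pplat−PEEP) + (PIP−Pplat)] = 0.495 × [0.5×5.8 + 9.4] = 0.495 × 12.3 = 6.089 L·cmH2O.
Power = 18 × 6.089 = 109.6 L·cmH2O/min.
× 0.098 J/(L·cmH2O) → 10.741 J/min.

10.7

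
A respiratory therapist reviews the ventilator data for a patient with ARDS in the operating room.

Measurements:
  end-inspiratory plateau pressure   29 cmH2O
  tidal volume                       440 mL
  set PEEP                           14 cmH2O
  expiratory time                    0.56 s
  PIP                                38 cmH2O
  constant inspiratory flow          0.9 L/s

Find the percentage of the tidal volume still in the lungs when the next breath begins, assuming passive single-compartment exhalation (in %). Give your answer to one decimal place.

R = (PIP − Pplat)/V̇ = (38 − 29) / 0.9 = 9.0/0.9 = 10.0 cmH2O·s/L.
C = Vt/(Pplat − PEEP) = 440.0 / (29 − 14) = 440.0/15.0 = 29.333 mL/cmH2O.
τ = R × C = 10.0 × 0.02933 L/cmH2O = 0.2933 s.
Fraction remaining at end-expiration = e^(−Te/τ) = e^(−0.56/0.2933) = 0.1482 → 14.82%.

14.8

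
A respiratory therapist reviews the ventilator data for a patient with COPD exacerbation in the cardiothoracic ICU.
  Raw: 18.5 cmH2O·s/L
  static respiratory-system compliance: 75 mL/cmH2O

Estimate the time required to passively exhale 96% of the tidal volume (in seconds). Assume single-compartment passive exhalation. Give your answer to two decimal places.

4.47

τ = R × C = 18.5 × 75 mL/cmH2O = 18.5 × 0.075 L/cmH2O = 1.388 s.
Exhaled fraction f = 1 − e^(−t/τ) → t = −τ·ln(1 − f) = −1.388·ln(0.04) = 4.468 s.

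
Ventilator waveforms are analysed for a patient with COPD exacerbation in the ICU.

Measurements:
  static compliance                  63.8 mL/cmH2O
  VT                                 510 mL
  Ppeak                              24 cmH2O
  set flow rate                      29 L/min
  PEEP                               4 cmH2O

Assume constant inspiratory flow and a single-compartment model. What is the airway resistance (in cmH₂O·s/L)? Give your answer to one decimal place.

Flow: 29 L/min ÷ 60 = 0.4833 L/s.
Equation of motion (constant flow): PIP = Vt/C + R·V̇ + PEEP.
R·V̇ = PIP − Vt/C − PEEP = 24 − 510/63.8 − 4 = 24 − 7.994 − 4 = 12.006 cmH2O.
R = 12.006 / 0.4833 = 24.842 cmH2O·s/L.

24.8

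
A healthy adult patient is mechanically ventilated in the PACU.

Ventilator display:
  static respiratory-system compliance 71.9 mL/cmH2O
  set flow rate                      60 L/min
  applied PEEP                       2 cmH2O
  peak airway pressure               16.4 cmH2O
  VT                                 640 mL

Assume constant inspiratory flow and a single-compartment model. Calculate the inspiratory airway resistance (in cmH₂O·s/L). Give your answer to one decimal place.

Flow: 60 L/min ÷ 60 = 1 L/s.
Equation of motion (constant flow): PIP = Vt/C + R·V̇ + PEEP.
R·V̇ = PIP − Vt/C − PEEP = 16.4 − 640/71.9 − 2 = 16.4 − 8.901 − 2 = 5.499 cmH2O.
R = 5.499 / 1 = 5.499 cmH2O·s/L.

5.5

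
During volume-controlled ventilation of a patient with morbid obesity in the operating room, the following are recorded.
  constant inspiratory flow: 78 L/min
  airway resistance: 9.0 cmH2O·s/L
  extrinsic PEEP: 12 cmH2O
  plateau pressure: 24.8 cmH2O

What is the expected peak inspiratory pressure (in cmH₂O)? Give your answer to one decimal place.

Flow: 78 L/min ÷ 60 = 1.3 L/s.
PIP = Pplat + Raw × flow = 24.8 + 9.0 × 1.3 = 24.8 + 11.7 = 36.5 cmH2O.

36.5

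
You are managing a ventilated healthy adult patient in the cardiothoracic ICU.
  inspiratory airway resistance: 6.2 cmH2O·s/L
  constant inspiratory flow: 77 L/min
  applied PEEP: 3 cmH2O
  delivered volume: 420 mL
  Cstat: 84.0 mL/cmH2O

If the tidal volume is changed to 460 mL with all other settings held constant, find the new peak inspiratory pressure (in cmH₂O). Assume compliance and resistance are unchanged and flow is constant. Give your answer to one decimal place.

Flow: 77 L/min ÷ 60 = 1.2833 L/s.
PIP = Vt/C + R·V̇ + PEEP (constant-flow equation of motion).
Only the elastic term changes: ΔPIP = ΔVt / C = (460 − 420) / 84.0 = 0.4762 cmH2O.
Original PIP = 420/84.0 + 6.2×1.2833 + 3 = 15.956 cmH2O; new PIP = 15.956 + (0.4762) = 16.432 cmH2O.

16.4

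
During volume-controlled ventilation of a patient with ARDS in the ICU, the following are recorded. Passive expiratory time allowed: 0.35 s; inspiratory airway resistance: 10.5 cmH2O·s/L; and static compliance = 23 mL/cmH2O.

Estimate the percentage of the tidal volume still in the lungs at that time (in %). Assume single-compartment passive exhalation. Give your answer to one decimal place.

23.5

τ = R × C = 10.5 × 23 mL/cmH2O = 10.5 × 0.023 L/cmH2O = 0.2415 s.
Passive exhalation: V(t)/V₀ = e^(−t/τ) = e^(−0.35/0.2415) = 0.2347.
Fraction remaining = 0.2347 → 23.47%.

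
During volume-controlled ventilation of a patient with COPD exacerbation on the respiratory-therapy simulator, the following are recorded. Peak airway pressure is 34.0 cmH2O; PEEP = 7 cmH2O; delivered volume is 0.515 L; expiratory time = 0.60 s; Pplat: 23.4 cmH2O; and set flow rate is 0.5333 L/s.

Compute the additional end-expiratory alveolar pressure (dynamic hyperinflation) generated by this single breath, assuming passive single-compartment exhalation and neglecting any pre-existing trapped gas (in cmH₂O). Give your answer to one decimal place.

6.3

R = (PIP − Pplat)/V̇ = (34.0 − 23.4) / 0.5333 = 10.6/0.5333 = 19.876 cmH2O·s/L.
C = Vt/(Pplat − PEEP) = 515.0 / (23.4 − 7) = 515.0/16.4 = 31.402 mL/cmH2O.
τ = R × C = 19.876 × 0.0314 L/cmH2O = 0.6241 s.
Fraction remaining = e^(−Te/τ) = e^(−0.60/0.6241) = 0.3824; trapped volume = 515.0 × 0.3824 = 196.94 mL.
Additional alveolar pressure from trapping ≈ V_trapped / C = 196.94 / 31.402 = 6.272 cmH2O.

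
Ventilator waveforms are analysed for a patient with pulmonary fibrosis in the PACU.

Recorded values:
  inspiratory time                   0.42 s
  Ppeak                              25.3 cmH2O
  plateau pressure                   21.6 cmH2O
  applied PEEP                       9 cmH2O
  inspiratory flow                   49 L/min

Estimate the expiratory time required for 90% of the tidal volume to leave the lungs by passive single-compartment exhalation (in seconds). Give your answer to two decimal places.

Flow: 49 L/min ÷ 60 = 0.8167 L/s.
Vt = flow × Ti = 0.8167 L/s × 0.42 s × 1000 mL/L = 343.01 mL.
R = (PIP − Pplat)/V̇ = (25.3 − 21.6) / 0.8167 = 3.7/0.8167 = 4.53 cmH2O·s/L.
C = Vt/(Pplat − PEEP) = 343.01 / (21.6 − 9) = 343.01/12.6 = 27.223 mL/cmH2O.
τ = R × C = 4.53 × 0.02722 L/cmH2O = 0.1233 s.
t = −τ·ln(1 − 0.90) = −0.1233·ln(0.1) = 0.2839 s.

0.28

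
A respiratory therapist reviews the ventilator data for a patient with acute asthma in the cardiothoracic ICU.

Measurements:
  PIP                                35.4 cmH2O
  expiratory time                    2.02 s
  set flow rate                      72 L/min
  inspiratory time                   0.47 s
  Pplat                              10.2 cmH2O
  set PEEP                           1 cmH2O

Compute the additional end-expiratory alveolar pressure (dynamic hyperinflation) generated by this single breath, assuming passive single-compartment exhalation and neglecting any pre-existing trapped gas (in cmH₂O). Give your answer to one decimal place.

1.9

Flow: 72 L/min ÷ 60 = 1.2 L/s.
Vt = flow × Ti = 1.2 L/s × 0.47 s × 1000 mL/L = 564.0 mL.
R = (PIP − Pplat)/V̇ = (35.4 − 10.2) / 1.2 = 25.2/1.2 = 21.0 cmH2O·s/L.
C = Vt/(Pplat − PEEP) = 564.0 / (10.2 − 1) = 564.0/9.2 = 61.304 mL/cmH2O.
τ = R × C = 21.0 × 0.0613 L/cmH2O = 1.287 s.
Fraction remaining = e^(−Te/τ) = e^(−2.02/1.287) = 0.2081; trapped volume = 564.0 × 0.2081 = 117.37 mL.
Additional alveolar pressure from trapping ≈ V_trapped / C = 117.37 / 61.304 = 1.915 cmH2O.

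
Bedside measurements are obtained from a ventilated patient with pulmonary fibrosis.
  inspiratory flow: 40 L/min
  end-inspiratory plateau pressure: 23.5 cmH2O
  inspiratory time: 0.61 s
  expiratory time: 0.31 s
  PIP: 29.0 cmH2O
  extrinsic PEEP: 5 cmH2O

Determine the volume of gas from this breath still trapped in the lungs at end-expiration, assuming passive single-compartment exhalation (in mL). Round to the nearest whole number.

Flow: 40 L/min ÷ 60 = 0.6667 L/s.
Vt = flow × Ti = 0.6667 L/s × 0.61 s × 1000 mL/L = 406.69 mL.
R = (PIP − Pplat)/V̇ = (29.0 − 23.5) / 0.6667 = 5.5/0.6667 = 8.25 cmH2O·s/L.
C = Vt/(Pplat − PEEP) = 406.69 / (23.5 − 5) = 406.69/18.5 = 21.983 mL/cmH2O.
τ = R × C = 8.25 × 0.02198 L/cmH2O = 0.1813 s.
Fraction remaining = e^(−Te/τ) = e^(−0.31/0.1813) = 0.1809.
Trapped volume = 406.69 × 0.1809 = 73.57 mL.

74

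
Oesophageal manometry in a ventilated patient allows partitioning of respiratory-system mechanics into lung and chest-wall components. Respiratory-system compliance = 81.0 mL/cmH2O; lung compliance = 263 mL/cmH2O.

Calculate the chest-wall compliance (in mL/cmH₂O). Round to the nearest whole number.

117

1/Ccw = 1/Crs − 1/CL.
1/Ccw = 1/81.0 − 1/263 = 0.008543.
Ccw = 117.05 mL/cmH2O.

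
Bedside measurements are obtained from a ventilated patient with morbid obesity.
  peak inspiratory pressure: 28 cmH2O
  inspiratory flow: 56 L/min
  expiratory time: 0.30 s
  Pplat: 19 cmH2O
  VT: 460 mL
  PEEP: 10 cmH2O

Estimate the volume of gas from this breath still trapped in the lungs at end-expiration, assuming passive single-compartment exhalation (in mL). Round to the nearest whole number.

250

Flow: 56 L/min ÷ 60 = 0.9333 L/s.
R = (PIP − Pplat)/V̇ = (28 − 19) / 0.9333 = 9.0/0.9333 = 9.643 cmH2O·s/L.
C = Vt/(Pplat − PEEP) = 460.0 / (19 − 10) = 460.0/9.0 = 51.111 mL/cmH2O.
τ = R × C = 9.643 × 0.05111 L/cmH2O = 0.4929 s.
Fraction remaining = e^(−Te/τ) = e^(−0.30/0.4929) = 0.5441.
Trapped volume = 460.0 × 0.5441 = 250.29 mL.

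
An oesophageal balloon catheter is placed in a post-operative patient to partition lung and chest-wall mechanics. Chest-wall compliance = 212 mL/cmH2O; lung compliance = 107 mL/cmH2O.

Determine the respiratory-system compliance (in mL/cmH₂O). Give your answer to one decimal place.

Lung and chest wall are elastances in series: 1/Crs = 1/CL + 1/Ccw.
1/Crs = 1/107 + 1/212 = 0.01406.
Crs = 71.124 mL/cmH2O.

71.1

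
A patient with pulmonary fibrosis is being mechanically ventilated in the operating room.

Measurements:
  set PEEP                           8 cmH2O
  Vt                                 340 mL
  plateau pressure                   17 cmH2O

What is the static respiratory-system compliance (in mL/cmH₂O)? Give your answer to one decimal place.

Cstat = Vt / (Pplat − PEEP) = 340 / (17 − 8) = 340 / 9.0 = 37.778 mL/cmH2O.

37.8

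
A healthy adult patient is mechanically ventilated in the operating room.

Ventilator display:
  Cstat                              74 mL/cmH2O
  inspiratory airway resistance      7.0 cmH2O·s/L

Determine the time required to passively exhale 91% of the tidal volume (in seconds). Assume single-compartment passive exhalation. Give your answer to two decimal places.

τ = R × C = 7.0 × 74 mL/cmH2O = 7.0 × 0.074 L/cmH2O = 0.518 s.
Exhaled fraction f = 1 − e^(−t/τ) → t = −τ·ln(1 − f) = −0.518·ln(0.09) = 1.247 s.

1.25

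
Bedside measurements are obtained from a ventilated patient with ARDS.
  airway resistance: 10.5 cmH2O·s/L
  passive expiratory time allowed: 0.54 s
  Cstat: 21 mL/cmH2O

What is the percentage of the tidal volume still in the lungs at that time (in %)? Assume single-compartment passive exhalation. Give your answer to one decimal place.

8.6

τ = R × C = 10.5 × 21 mL/cmH2O = 10.5 × 0.021 L/cmH2O = 0.2205 s.
Passive exhalation: V(t)/V₀ = e^(−t/τ) = e^(−0.54/0.2205) = 0.08638.
Fraction remaining = 0.08638 → 8.638%.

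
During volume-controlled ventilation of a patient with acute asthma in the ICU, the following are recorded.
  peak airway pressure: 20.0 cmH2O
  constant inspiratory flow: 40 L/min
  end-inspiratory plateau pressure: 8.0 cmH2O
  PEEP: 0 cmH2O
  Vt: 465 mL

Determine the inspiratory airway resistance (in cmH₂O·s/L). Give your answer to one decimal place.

18.0

Flow: 40 L/min ÷ 60 = 0.6667 L/s.
Raw = (PIP − Pplat) / flow = (20.0 − 8.0) / 0.6667 = 12.0 / 0.6667 = 17.999 cmH2O·s/L.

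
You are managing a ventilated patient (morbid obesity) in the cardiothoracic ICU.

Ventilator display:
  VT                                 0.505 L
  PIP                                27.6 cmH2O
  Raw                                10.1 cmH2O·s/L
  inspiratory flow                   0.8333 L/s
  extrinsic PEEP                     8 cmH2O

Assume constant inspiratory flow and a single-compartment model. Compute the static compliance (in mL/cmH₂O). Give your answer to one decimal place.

Equation of motion (constant flow): PIP = Vt/C + R·V̇ + PEEP.
Vt/C = PIP − R·V̇ − PEEP = 27.6 − 10.1×0.8333 − 8 = 27.6 − 8.416 − 8 = 11.184 cmH2O.
C = Vt / 11.184 = 505 / 11.184 = 45.154 mL/cmH2O.

45.2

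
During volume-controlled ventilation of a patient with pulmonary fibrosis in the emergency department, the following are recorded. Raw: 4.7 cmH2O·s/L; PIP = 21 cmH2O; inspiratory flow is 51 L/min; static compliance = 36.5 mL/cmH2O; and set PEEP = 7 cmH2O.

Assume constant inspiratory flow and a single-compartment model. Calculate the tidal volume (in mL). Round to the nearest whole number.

365

Flow: 51 L/min ÷ 60 = 0.85 L/s.
Equation of motion (constant flow): PIP = Vt/C + R·V̇ + PEEP.
Vt/C = PIP − R·V̇ − PEEP = 21 − 3.995 − 7 = 10.005 cmH2O.
Vt = C × 10.005 = 36.5 × 10.005 = 365.18 mL.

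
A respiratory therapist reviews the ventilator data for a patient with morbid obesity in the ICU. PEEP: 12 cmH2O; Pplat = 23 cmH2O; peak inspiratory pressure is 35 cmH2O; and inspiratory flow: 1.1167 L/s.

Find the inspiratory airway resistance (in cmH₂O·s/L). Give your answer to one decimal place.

10.7

Raw = (PIP − Pplat) / flow = (35 − 23) / 1.1167 = 12.0 / 1.1167 = 10.746 cmH2O·s/L.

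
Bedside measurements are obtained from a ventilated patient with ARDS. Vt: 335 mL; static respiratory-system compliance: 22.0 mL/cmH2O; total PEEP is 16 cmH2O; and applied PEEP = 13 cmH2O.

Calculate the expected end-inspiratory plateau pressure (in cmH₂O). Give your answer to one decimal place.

31.2

End-expiratory occlusion gives total PEEP = 16 cmH2O (intrinsic PEEP = 16 − 13 = 3). Use total PEEP for the elastic gradient.
Pplat = PEEPtotal + Vt / Cstat = 16 + 335 / 22.0 = 16 + 15.227 = 31.227 cmH2O.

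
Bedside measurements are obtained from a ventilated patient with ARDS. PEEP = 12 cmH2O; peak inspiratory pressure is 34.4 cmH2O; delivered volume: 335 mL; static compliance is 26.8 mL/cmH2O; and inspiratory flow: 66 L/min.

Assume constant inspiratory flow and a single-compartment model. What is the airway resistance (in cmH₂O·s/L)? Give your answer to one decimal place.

Flow: 66 L/min ÷ 60 = 1.1 L/s.
Equation of motion (constant flow): PIP = Vt/C + R·V̇ + PEEP.
R·V̇ = PIP − Vt/C − PEEP = 34.4 − 335/26.8 − 12 = 34.4 − 12.5 − 12 = 9.9 cmH2O.
R = 9.9 / 1.1 = 9.0 cmH2O·s/L.

9.0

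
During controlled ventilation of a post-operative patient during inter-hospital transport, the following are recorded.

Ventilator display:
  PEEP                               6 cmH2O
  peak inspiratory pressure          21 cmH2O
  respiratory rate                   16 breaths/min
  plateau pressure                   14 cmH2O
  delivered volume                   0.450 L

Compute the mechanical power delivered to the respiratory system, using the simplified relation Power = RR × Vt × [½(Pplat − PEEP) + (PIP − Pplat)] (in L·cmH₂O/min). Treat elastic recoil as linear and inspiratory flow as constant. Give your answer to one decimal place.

Per-breath work = Vt × [½(Pplat−PEEP) + (PIP−Pplat)] = 0.450 × [0.5×8.0 + 7.0] = 0.450 × 11.0 = 4.95 L·cmH2O.
Power = 16 × 4.95 = 79.2 L·cmH2O/min.

79.2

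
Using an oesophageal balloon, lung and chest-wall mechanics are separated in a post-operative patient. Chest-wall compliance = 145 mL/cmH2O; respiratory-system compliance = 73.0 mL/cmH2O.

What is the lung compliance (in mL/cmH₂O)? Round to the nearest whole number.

1/CL = 1/Crs − 1/Ccw.
1/CL = 1/73.0 − 1/145 = 0.006802.
CL = 147.02 mL/cmH2O.

147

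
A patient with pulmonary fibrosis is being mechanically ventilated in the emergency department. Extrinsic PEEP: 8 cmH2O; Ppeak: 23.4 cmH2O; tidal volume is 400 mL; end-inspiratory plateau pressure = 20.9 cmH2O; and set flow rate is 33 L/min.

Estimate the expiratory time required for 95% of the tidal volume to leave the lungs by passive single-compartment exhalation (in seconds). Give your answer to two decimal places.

Flow: 33 L/min ÷ 60 = 0.55 L/s.
R = (PIP − Pplat)/V̇ = (23.4 − 20.9) / 0.55 = 2.5/0.55 = 4.545 cmH2O·s/L.
C = Vt/(Pplat − PEEP) = 400.0 / (20.9 − 8) = 400.0/12.9 = 31.008 mL/cmH2O.
τ = R × C = 4.545 × 0.03101 L/cmH2O = 0.1409 s.
t = −τ·ln(1 − 0.95) = −0.1409·ln(0.05) = 0.4221 s.

0.42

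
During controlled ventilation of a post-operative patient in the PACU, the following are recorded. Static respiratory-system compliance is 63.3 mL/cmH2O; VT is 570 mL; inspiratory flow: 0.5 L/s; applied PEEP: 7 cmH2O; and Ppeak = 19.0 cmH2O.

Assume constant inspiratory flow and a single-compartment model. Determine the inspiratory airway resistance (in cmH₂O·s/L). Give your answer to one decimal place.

Equation of motion (constant flow): PIP = Vt/C + R·V̇ + PEEP.
R·V̇ = PIP − Vt/C − PEEP = 19.0 − 570/63.3 − 7 = 19.0 − 9.005 − 7 = 2.995 cmH2O.
R = 2.995 / 0.5 = 5.99 cmH2O·s/L.

6.0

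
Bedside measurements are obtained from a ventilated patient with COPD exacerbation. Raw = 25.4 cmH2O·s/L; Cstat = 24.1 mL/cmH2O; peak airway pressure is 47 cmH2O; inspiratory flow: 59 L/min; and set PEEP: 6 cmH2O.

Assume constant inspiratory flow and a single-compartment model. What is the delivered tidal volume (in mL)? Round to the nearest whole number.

386

Flow: 59 L/min ÷ 60 = 0.9833 L/s.
Equation of motion (constant flow): PIP = Vt/C + R·V̇ + PEEP.
Vt/C = PIP − R·V̇ − PEEP = 47 − 24.976 − 6 = 16.024 cmH2O.
Vt = C × 16.024 = 24.1 × 16.024 = 386.18 mL.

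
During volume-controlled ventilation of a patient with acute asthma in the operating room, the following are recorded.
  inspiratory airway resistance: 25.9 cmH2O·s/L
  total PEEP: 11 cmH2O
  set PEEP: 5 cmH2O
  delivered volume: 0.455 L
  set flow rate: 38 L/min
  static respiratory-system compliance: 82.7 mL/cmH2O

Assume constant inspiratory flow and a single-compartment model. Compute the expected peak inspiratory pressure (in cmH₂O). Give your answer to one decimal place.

Flow: 38 L/min ÷ 60 = 0.6333 L/s.
Total PEEP = 11 cmH2O (set 5 + intrinsic 6); this is the baseline alveolar pressure.
Equation of motion (constant flow): PIP = Vt/C + R·V̇ + PEEP.
PIP = 455/82.7 + 25.9×0.6333 + 11 = 5.502 + 16.402 + 11 = 32.904 cmH2O.

32.9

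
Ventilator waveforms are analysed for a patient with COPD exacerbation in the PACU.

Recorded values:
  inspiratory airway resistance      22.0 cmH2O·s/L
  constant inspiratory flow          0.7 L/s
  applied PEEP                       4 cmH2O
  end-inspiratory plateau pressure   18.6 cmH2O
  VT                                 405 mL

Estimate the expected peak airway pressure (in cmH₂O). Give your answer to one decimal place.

PIP = Pplat + Raw × flow = 18.6 + 22.0 × 0.7 = 18.6 + 15.4 = 34.0 cmH2O.

34.0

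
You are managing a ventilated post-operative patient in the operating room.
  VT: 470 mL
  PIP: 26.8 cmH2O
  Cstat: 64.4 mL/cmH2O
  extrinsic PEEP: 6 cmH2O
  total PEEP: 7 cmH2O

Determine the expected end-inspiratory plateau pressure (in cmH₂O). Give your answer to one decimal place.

14.3

End-expiratory occlusion gives total PEEP = 7 cmH2O (intrinsic PEEP = 7 − 6 = 1). Use total PEEP for the elastic gradient.
Pplat = PEEPtotal + Vt / Cstat = 7 + 470 / 64.4 = 7 + 7.298 = 14.298 cmH2O.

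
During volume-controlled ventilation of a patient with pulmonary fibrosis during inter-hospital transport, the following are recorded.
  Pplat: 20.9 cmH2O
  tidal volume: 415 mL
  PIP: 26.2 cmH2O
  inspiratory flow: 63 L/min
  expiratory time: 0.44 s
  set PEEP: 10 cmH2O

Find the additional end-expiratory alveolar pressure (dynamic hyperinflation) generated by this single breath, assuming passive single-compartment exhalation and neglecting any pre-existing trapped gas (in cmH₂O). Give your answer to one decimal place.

1.1

Flow: 63 L/min ÷ 60 = 1.05 L/s.
R = (PIP − Pplat)/V̇ = (26.2 − 20.9) / 1.05 = 5.3/1.05 = 5.048 cmH2O·s/L.
C = Vt/(Pplat − PEEP) = 415.0 / (20.9 − 10) = 415.0/10.9 = 38.073 mL/cmH2O.
τ = R × C = 5.048 × 0.03807 L/cmH2O = 0.1922 s.
Fraction remaining = e^(−Te/τ) = e^(−0.44/0.1922) = 0.1013; trapped volume = 415.0 × 0.1013 = 42.04 mL.
Additional alveolar pressure from trapping ≈ V_trapped / C = 42.04 / 38.073 = 1.104 cmH2O.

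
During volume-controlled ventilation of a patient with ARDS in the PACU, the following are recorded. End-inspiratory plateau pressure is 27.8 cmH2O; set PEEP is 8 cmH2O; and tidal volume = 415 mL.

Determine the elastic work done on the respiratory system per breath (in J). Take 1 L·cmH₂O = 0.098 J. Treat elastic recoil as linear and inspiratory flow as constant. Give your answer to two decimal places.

0.40

Elastic work ≈ ½ × (Pplat − PEEP) × Vt = 0.5 × (27.8 − 8) × 0.415 L = 0.5 × 19.8 × 0.415 = 4.109 L·cmH2O.
× 0.098 J/(L·cmH2O) → 0.4027 J.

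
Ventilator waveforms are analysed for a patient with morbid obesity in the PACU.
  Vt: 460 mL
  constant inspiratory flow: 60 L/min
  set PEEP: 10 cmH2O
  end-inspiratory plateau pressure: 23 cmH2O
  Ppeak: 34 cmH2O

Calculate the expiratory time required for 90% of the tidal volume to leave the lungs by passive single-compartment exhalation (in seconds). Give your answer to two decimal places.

Flow: 60 L/min ÷ 60 = 1 L/s.
R = (PIP − Pplat)/V̇ = (34 − 23) / 1 = 11.0/1 = 11.0 cmH2O·s/L.
C = Vt/(Pplat − PEEP) = 460.0 / (23 − 10) = 460.0/13.0 = 35.385 mL/cmH2O.
τ = R × C = 11.0 × 0.03539 L/cmH2O = 0.3893 s.
t = −τ·ln(1 − 0.90) = −0.3893·ln(0.1) = 0.8964 s.

0.90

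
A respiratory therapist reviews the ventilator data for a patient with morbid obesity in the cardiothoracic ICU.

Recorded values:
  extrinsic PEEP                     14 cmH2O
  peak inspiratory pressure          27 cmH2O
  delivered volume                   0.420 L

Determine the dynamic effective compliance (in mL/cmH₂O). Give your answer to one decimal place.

Dynamic compliance = Vt / (PIP − PEEP) = 420 / (27 − 14) = 420 / 13.0 = 32.308 mL/cmH2O.

32.3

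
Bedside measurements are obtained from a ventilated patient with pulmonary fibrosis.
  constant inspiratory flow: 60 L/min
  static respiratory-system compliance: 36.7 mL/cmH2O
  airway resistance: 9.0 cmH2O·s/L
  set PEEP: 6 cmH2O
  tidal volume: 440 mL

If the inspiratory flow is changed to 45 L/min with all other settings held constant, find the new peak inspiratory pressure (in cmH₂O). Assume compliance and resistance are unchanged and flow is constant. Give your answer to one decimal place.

Flow: 60 L/min ÷ 60 = 1 L/s.
New flow: 45 L/min ÷ 60 = 0.75 L/s.
PIP = Vt/C + R·V̇ + PEEP (constant-flow equation of motion).
Only the resistive term changes: ΔPIP = R × ΔV̇ = 9.0 × (0.75 − 1) = 9.0 × -0.25 = -2.25 cmH2O.
Original PIP = 440/36.7 + 9.0×1 + 6 = 26.989 cmH2O; new PIP = 26.989 + (-2.25) = 24.739 cmH2O.

24.7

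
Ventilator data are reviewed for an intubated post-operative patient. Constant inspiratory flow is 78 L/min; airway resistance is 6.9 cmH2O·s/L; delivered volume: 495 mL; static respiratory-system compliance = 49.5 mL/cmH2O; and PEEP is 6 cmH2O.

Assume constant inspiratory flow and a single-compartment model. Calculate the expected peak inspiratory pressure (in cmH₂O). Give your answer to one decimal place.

25.0

Flow: 78 L/min ÷ 60 = 1.3 L/s.
Equation of motion (constant flow): PIP = Vt/C + R·V̇ + PEEP.
PIP = 495/49.5 + 6.9×1.3 + 6 = 10.0 + 8.97 + 6 = 24.97 cmH2O.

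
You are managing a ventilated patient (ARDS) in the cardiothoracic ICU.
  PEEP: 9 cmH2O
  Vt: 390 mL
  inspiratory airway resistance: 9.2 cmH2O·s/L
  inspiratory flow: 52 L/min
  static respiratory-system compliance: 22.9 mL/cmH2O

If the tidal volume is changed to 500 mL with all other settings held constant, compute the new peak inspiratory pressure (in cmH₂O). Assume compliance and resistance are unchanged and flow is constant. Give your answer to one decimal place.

38.8

Flow: 52 L/min ÷ 60 = 0.8667 L/s.
PIP = Vt/C + R·V̇ + PEEP (constant-flow equation of motion).
Only the elastic term changes: ΔPIP = ΔVt / C = (500 − 390) / 22.9 = 4.803 cmH2O.
Original PIP = 390/22.9 + 9.2×0.8667 + 9 = 34.004 cmH2O; new PIP = 34.004 + (4.803) = 38.807 cmH2O.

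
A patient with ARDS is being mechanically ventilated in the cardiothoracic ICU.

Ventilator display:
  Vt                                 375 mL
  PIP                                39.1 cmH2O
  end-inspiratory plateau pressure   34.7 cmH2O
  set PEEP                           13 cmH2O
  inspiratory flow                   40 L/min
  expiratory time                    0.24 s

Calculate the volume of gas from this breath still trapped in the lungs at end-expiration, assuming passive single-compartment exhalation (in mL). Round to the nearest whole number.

Flow: 40 L/min ÷ 60 = 0.6667 L/s.
R = (PIP − Pplat)/V̇ = (39.1 − 34.7) / 0.6667 = 4.4/0.6667 = 6.6 cmH2O·s/L.
C = Vt/(Pplat − PEEP) = 375.0 / (34.7 − 13) = 375.0/21.7 = 17.281 mL/cmH2O.
τ = R × C = 6.6 × 0.01728 L/cmH2O = 0.114 s.
Fraction remaining = e^(−Te/τ) = e^(−0.24/0.114) = 0.1218.
Trapped volume = 375.0 × 0.1218 = 45.675 mL.

46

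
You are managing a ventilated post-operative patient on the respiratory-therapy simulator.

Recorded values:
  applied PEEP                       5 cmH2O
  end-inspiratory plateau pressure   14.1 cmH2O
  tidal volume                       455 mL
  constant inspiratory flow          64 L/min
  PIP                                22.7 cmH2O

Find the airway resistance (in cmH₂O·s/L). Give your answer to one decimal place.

Flow: 64 L/min ÷ 60 = 1.0667 L/s.
Raw = (PIP − Pplat) / flow = (22.7 − 14.1) / 1.0667 = 8.6 / 1.0667 = 8.062 cmH2O·s/L.

8.1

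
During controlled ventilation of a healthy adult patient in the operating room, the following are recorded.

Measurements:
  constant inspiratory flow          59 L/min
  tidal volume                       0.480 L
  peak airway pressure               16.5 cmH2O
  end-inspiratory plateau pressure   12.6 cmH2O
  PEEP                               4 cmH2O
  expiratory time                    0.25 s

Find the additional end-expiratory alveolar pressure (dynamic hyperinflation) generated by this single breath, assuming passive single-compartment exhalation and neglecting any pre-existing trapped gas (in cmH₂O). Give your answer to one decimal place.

Flow: 59 L/min ÷ 60 = 0.9833 L/s.
R = (PIP − Pplat)/V̇ = (16.5 − 12.6) / 0.9833 = 3.9/0.9833 = 3.966 cmH2O·s/L.
C = Vt/(Pplat − PEEP) = 480.0 / (12.6 − 4) = 480.0/8.6 = 55.814 mL/cmH2O.
τ = R × C = 3.966 × 0.05581 L/cmH2O = 0.2213 s.
Fraction remaining = e^(−Te/τ) = e^(−0.25/0.2213) = 0.3231; trapped volume = 480.0 × 0.3231 = 155.09 mL.
Additional alveolar pressure from trapping ≈ V_trapped / C = 155.09 / 55.814 = 2.779 cmH2O.

2.8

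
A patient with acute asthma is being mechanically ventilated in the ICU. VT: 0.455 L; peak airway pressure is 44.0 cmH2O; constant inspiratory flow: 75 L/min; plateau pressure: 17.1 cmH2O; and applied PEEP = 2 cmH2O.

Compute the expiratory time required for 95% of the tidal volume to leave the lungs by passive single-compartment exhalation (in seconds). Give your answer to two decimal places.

Flow: 75 L/min ÷ 60 = 1.25 L/s.
R = (PIP − Pplat)/V̇ = (44.0 − 17.1) / 1.25 = 26.9/1.25 = 21.52 cmH2O·s/L.
C = Vt/(Pplat − PEEP) = 455.0 / (17.1 − 2) = 455.0/15.1 = 30.132 mL/cmH2O.
τ = R × C = 21.52 × 0.03013 L/cmH2O = 0.6484 s.
t = −τ·ln(1 − 0.95) = −0.6484·ln(0.05) = 1.942 s.

1.94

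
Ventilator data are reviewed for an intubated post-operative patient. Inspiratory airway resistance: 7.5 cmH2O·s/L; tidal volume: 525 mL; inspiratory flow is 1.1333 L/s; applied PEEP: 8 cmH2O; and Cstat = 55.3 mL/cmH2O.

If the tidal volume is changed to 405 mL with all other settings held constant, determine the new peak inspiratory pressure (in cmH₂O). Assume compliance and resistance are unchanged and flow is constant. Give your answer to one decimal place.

23.8

PIP = Vt/C + R·V̇ + PEEP (constant-flow equation of motion).
Only the elastic term changes: ΔPIP = ΔVt / C = (405 − 525) / 55.3 = -2.17 cmH2O.
Original PIP = 525/55.3 + 7.5×1.1333 + 8 = 25.993 cmH2O; new PIP = 25.993 + (-2.17) = 23.823 cmH2O.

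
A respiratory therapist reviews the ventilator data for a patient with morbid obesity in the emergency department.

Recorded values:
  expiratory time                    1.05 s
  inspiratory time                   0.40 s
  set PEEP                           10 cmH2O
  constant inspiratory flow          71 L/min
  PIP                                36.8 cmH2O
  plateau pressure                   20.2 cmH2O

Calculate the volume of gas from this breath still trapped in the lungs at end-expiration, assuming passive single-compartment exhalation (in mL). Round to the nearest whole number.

94

Flow: 71 L/min ÷ 60 = 1.1833 L/s.
Vt = flow × Ti = 1.1833 L/s × 0.40 s × 1000 mL/L = 473.32 mL.
R = (PIP − Pplat)/V̇ = (36.8 − 20.2) / 1.1833 = 16.6/1.1833 = 14.029 cmH2O·s/L.
C = Vt/(Pplat − PEEP) = 473.32 / (20.2 − 10) = 473.32/10.2 = 46.404 mL/cmH2O.
τ = R × C = 14.029 × 0.0464 L/cmH2O = 0.6509 s.
Fraction remaining = e^(−Te/τ) = e^(−1.05/0.6509) = 0.1993.
Trapped volume = 473.32 × 0.1993 = 94.333 mL.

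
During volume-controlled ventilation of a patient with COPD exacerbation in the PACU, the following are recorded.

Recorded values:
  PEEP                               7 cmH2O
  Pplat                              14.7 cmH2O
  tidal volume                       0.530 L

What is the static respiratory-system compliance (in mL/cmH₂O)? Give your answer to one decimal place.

Cstat = Vt / (Pplat − PEEP) = 530 / (14.7 − 7) = 530 / 7.7 = 68.831 mL/cmH2O.

68.8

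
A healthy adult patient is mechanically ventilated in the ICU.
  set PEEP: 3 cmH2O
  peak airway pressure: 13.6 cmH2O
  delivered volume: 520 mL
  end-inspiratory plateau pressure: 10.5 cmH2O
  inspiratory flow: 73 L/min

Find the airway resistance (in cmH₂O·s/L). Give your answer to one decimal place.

2.5

Flow: 73 L/min ÷ 60 = 1.2167 L/s.
Raw = (PIP − Pplat) / flow = (13.6 − 10.5) / 1.2167 = 3.1 / 1.2167 = 2.548 cmH2O·s/L.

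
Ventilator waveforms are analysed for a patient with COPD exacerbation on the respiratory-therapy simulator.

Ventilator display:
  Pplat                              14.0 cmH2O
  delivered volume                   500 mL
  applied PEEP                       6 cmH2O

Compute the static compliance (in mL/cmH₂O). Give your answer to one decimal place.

62.5

Cstat = Vt / (Pplat − PEEP) = 500 / (14.0 − 6) = 500 / 8.0 = 62.5 mL/cmH2O.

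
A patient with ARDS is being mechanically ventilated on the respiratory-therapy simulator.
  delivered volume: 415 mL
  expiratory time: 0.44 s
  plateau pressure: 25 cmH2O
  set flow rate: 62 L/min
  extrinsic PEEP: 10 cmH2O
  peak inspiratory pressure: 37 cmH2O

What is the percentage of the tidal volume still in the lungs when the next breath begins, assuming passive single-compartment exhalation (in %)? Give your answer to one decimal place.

Flow: 62 L/min ÷ 60 = 1.0333 L/s.
R = (PIP − Pplat)/V̇ = (37 − 25) / 1.0333 = 12.0/1.0333 = 11.613 cmH2O·s/L.
C = Vt/(Pplat − PEEP) = 415.0 / (25 − 10) = 415.0/15.0 = 27.667 mL/cmH2O.
τ = R × C = 11.613 × 0.02767 L/cmH2O = 0.3213 s.
Fraction remaining at end-expiration = e^(−Te/τ) = e^(−0.44/0.3213) = 0.2543 → 25.43%.

25.4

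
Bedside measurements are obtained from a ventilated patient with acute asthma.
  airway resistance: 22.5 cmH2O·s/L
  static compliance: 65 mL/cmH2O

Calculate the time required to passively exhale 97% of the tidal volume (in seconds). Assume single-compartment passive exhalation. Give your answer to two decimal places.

5.13

τ = R × C = 22.5 × 65 mL/cmH2O = 22.5 × 0.065 L/cmH2O = 1.463 s.
Exhaled fraction f = 1 − e^(−t/τ) → t = −τ·ln(1 − f) = −1.463·ln(0.03) = 5.13 s.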